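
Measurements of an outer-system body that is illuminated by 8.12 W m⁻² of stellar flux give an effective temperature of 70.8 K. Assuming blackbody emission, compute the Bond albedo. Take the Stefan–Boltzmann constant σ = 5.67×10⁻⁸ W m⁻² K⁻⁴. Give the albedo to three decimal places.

Rearranging the radiative balance, α = 1 − 4σT⁴/S.
σT⁴ = 1.425 W m⁻², so 4σT⁴ = 5.699 W m⁻².
Hence α = 1 − 5.699/8.120 = 0.2982.

0.298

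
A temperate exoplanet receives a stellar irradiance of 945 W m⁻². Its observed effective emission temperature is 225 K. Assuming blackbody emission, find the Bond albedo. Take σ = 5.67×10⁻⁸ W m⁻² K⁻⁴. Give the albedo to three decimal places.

0.385

Rearranging the radiative balance, α = 1 − 4σT⁴/S.
4σT⁴ = 4·5.67×10⁻⁸·(225)⁴ = 581.3 W m⁻².
1−α = 581.3/945.0 = 0.6151, so α = 0.3849.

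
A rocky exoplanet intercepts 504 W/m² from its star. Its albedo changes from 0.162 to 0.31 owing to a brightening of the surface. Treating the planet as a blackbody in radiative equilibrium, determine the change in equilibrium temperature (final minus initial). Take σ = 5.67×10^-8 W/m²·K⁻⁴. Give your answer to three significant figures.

Initial: T₁ = [S(1−0.162)/(4σ)]^(1/4) = 207.7 K.
After:  T₂ = [504.0·0.69/(4σ)]^(1/4) = 197.9 K.
ΔT = T₂ − T₁ = -9.851 K.

-9.85 kelvin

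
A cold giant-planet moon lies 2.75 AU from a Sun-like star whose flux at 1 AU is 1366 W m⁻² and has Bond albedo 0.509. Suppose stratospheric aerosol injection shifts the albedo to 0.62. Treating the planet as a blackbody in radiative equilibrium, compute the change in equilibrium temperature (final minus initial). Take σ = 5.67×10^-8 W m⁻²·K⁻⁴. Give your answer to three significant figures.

Flux at the orbit: S = 1366/(2.75)² = 180.6 W m⁻².
Before: T₁ = [180.6·0.491/(4σ)]^(1/4) = 140.6 K.
Final:   T₂ = [S(1−0.62)/(4σ)]^(1/4) = 131.9 K.
Change: 131.9 − 140.6 = -8.727 K.

-8.73 K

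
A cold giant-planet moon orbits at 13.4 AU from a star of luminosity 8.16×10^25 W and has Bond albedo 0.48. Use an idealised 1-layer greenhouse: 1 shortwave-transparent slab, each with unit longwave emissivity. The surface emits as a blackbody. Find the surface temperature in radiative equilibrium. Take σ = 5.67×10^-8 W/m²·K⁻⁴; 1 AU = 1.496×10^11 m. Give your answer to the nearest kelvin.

52 kelvin

Orbital distance: d = 13.4 AU = 2.005×10^12 m.
Spreading L over a sphere of radius d: S = 8.16×10^25/(4π·2.00×10^12²) = 1.616 W/m².
OLR = S(1−α)/4 = 0.2101 W/m²; the top layer radiates at T_e = 43.87 K.
Layer-by-layer balance gives σT_s⁴ = (N+1)σT_e⁴, so T_s = 2^¼·43.87 = 52.17 K.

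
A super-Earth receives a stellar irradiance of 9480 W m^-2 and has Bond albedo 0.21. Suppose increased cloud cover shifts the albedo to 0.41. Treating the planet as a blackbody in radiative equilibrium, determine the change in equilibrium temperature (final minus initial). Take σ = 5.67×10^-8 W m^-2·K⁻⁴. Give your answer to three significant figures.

With α = 0.21, T₁ = 426.3 K.
After:  T₂ = [9480·0.59/(4σ)]^(1/4) = 396.3 K.
ΔT = T₂ − T₁ = -30.00 K.

-30.0 kelvin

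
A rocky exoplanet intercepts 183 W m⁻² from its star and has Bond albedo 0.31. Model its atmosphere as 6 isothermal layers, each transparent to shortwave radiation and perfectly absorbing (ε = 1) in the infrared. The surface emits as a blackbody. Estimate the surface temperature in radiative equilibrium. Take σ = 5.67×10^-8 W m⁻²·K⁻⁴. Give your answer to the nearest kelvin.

Top-of-atmosphere balance: σT_e⁴ = S(1−α)/4 = 31.57 W m⁻² → T_e = 153.6 K.
With N = 6 opaque layers, T_s = (N+1)^(1/4)·T_e = 7^(1/4)·153.6 = 249.9 K.

250 K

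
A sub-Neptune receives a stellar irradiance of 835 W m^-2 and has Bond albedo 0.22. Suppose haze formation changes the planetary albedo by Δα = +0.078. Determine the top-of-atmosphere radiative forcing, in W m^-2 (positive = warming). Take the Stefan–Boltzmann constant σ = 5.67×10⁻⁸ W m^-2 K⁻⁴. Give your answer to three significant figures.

The change in absorbed flux is Δ[S(1−α)/4] = −SΔα/4 = -16.28 W m^-2.

-16.3 W m^-2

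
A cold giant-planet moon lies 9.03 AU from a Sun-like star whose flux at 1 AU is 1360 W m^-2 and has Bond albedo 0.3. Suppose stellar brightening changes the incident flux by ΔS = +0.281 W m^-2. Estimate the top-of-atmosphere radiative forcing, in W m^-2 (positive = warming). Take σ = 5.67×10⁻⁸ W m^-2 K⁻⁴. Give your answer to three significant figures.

0.0492 W m^-2

By the inverse-square law, S = 1360/9.03² = 16.68 W m^-2.
TOA radiative forcing: ΔF = (1−α)ΔS/4 = 0.7·(+0.281)/4 = 0.04918 W m^-2.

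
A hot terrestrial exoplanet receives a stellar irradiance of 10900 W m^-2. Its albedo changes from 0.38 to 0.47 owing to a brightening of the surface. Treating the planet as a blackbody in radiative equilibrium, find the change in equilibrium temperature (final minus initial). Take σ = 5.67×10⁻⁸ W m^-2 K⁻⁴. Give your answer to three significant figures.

Before: T₁ = [10900·0.62/(4σ)]^(1/4) = 415.5 K.
After:  T₂ = [10900·0.53/(4σ)]^(1/4) = 399.5 K.
Change: 399.5 − 415.5 = -15.98 K.

-16.0 kelvin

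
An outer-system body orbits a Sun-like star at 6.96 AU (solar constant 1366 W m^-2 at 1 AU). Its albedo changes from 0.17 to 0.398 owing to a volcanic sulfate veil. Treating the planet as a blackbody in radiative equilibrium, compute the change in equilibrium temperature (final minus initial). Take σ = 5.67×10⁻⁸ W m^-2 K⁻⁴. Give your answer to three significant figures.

-7.78 kelvin

Flux at the orbit: S = 1366/(6.96)² = 28.20 W m^-2.
Initial: T₁ = [S(1−0.17)/(4σ)]^(1/4) = 100.8 K.
Final:   T₂ = [S(1−0.398)/(4σ)]^(1/4) = 93.01 K.
Change: 93.01 − 100.8 = -7.776 K.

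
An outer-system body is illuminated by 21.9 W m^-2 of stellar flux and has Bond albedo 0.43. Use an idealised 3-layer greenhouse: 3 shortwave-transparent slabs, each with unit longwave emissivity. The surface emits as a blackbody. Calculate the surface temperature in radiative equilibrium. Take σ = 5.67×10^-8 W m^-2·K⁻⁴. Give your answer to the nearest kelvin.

OLR = S(1−α)/4 = 3.121 W m^-2; the top layer radiates at T_e = 86.13 K.
Layer-by-layer balance gives σT_s⁴ = (N+1)σT_e⁴, so T_s = 4^¼·86.13 = 121.8 K.

122 K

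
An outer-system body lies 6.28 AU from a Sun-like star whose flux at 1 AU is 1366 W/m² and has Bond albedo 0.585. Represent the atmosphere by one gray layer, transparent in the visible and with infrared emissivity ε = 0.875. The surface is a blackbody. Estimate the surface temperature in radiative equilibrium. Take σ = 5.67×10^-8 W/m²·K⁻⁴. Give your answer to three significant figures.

103 K

Flux at the orbit: S = 1366/(6.28)² = 34.64 W/m².
At the top of the atmosphere, σT_e⁴ = S(1−α)/4 = 3.594 W/m², giving T_e = 89.22 K.
For a single slab of emissivity ε, T_s⁴ = 2T_e⁴/(2−ε); thus T_s = 89.22·(1.778)^(1/4) = 103.0 K.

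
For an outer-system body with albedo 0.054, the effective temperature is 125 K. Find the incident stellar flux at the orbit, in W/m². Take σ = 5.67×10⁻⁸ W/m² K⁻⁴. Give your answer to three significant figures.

58.5 W/m²

From S(1−α)/4 = σT⁴: S = 4σT⁴/(1−α).
σT⁴ = 5.67×10⁻⁸·(125)⁴ = 13.84 W/m².
S = 4·13.84/0.946 = 58.53 W/m².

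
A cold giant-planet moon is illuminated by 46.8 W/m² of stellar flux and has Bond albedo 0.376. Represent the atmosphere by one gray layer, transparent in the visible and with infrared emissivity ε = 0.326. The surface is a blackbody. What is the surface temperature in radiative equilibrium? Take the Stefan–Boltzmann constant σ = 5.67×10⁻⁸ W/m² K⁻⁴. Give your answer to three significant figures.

111 K

At the top of the atmosphere, σT_e⁴ = S(1−α)/4 = 7.301 W/m², giving T_e = 106.5 K.
Surface balance with a leaky layer gives σT_s⁴ = σT_e⁴·2/(2−ε), so T_s = T_e·[2/(2−0.326)]^(1/4) = 111.4 K.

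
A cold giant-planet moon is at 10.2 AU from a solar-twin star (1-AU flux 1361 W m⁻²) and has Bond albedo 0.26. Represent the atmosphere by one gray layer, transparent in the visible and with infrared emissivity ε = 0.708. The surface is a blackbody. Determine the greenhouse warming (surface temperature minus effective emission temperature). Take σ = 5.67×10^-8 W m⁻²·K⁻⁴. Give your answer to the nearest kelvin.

9 K

Irradiance scales as 1/d², so S = 1361 W m⁻² × (1/10.2)² = 13.08 W m⁻².
At the top of the atmosphere, σT_e⁴ = S(1−α)/4 = 2.420 W m⁻², giving T_e = 80.83 K.
For a single slab of emissivity ε, T_s⁴ = 2T_e⁴/(2−ε); thus T_s = 80.83·(1.548)^(1/4) = 90.16 K.
The atmosphere warms the surface by 9.330 K.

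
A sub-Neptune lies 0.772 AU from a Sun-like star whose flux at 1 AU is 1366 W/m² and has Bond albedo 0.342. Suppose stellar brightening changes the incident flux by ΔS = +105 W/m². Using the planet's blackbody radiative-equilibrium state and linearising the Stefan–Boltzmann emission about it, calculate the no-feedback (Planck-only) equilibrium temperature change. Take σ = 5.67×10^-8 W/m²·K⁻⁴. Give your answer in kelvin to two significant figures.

3.3 K

Irradiance scales as 1/d², so S = 1366 W/m² × (1/0.772)² = 2292 W/m².
The baseline emission temperature is T_e = 285.6 K.
ΔF = Δ[S(1−α)]/4 = (1−0.342)·+105/4 = 17.27 W/m².
Linearising σT⁴ gives d(σT⁴)/dT = 4σT_e³ = 5.281 W/m² per K.
So ΔT₀ = 17.27/5.281 = 3.27 K.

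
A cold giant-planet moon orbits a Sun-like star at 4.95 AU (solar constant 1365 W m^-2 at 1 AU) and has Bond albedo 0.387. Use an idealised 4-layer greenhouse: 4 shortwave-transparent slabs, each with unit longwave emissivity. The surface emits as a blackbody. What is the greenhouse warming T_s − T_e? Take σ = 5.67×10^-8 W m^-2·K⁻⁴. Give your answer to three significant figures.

Flux at the orbit: S = 1365/(4.95)² = 55.71 W m^-2.
OLR = S(1−α)/4 = 8.537 W m^-2; the top layer radiates at T_e = 110.8 K.
Surface: T_s = (5)^¼·T_e = 165.6 K.
So the greenhouse effect raises the surface by 165.6 − 110.8 = 54.87 K.

54.9 K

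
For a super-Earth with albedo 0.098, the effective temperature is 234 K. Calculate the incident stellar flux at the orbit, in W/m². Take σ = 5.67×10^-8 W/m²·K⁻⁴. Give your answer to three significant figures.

Invert the energy balance for S: S = 4σT⁴/(1−α).
σT⁴ = 5.67×10⁻⁸·(234)⁴ = 170.0 W/m².
So S = 4×170.0/(1−0.098) = 753.9 W/m².

754 W/m²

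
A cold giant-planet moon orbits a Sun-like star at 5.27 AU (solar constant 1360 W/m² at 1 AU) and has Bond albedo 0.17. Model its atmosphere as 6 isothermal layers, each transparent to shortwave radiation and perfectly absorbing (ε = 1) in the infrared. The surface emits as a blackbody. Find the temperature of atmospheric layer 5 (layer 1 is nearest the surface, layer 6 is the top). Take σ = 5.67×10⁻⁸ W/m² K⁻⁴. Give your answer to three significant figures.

Flux at the orbit: S = 1360/(5.27)² = 48.97 W/m².
Top-of-atmosphere balance: σT_e⁴ = S(1−α)/4 = 10.16 W/m² → T_e = 115.7 K.
In the N-layer model, layer k (counted from the surface) has T_k = (N+1−k)^(1/4)·T_e.
T_5 = (2)^(1/4)·115.7 = 137.6 K.

138 kelvin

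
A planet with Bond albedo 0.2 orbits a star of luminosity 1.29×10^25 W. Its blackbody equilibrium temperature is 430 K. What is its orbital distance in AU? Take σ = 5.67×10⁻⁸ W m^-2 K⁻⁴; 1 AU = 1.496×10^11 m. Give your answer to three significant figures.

The flux needed for this T is 4σT⁴/(1−0.2) = 9692 W m^-2.
S = L/(4πd²) → d = √(L/4πS) = √(1.29×10^25/(4π·9692)) = 1.029×10^10 m = 0.06879 AU.

0.0688 AU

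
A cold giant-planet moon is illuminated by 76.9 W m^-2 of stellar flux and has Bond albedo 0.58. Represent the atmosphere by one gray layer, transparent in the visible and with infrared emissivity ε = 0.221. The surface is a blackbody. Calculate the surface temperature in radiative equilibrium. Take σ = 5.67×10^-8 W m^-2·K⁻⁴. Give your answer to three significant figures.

112 K

At the top of the atmosphere, σT_e⁴ = S(1−α)/4 = 8.075 W m^-2, giving T_e = 109.2 K.
The surface balance (absorbed SW + ε·downward IR = σT_s⁴) with T_a⁴ = T_s⁴/2 reduces to T_s = T_e·[2/(2−ε)]^¼ = 112.5 K.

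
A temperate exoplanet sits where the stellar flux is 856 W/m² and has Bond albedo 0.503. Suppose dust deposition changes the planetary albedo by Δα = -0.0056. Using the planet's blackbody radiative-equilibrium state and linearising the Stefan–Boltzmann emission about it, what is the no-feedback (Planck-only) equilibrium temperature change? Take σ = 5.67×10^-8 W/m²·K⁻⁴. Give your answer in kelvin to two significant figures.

Reference equilibrium: T_e = [S(1−α)/(4σ)]^(1/4) = 208.1 K.
ΔF = −(S/4)Δα = −(856.0/4)×(-0.0056) = 1.198 W/m².
Planck response: λ_P = 4σT_e³ = 4·5.67×10⁻⁸·(208.1)³ = 2.044 W/m²/K.
ΔT₀ = ΔF/λ_P = 1.198/2.044 = 0.586 K.

0.59 kelvin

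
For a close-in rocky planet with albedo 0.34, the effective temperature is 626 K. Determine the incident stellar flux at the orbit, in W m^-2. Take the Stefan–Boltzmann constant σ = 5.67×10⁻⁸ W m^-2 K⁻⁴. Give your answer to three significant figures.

Invert the energy balance for S: S = 4σT⁴/(1−α).
The emitted flux is σT⁴ = 8707 W m^-2.
S = 4·8707/0.66 = 52770 W m^-2.

52800 W m^-2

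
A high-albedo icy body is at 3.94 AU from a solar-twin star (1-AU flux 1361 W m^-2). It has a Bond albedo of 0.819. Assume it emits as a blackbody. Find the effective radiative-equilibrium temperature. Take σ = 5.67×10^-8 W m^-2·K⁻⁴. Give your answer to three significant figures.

91.5 K

Flux at the orbit: S = 1361/(3.94)² = 87.67 W m^-2.
The planet absorbs (1−α)S over its disc πR² and re-emits over 4πR², so the mean absorbed flux is (1−0.819)·87.67/4 = 3.967 W m^-2.
Balancing against σT⁴: T = (3.967/5.67×10⁻⁸)^(1/4) = 91.46 K.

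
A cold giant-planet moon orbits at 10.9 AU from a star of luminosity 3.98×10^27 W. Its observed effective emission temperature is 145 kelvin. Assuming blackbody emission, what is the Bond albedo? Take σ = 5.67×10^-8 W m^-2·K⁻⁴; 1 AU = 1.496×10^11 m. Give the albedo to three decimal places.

0.158

d = 10.9 × 1.496×10^11 m = 1.631×10^12 m.
Flux at the orbit: S = L/(4πd²) = 3.98×10^27/(4π·(1.63×10^12)²) = 119.1 W m^-2.
From σT⁴ = S(1−α)/4 we invert for α: 1−α = 4σT⁴/S.
4σT⁴ = 4·5.67×10⁻⁸·(145)⁴ = 100.3 W m^-2.
Hence α = 1 − 100.3/119.1 = 0.1583.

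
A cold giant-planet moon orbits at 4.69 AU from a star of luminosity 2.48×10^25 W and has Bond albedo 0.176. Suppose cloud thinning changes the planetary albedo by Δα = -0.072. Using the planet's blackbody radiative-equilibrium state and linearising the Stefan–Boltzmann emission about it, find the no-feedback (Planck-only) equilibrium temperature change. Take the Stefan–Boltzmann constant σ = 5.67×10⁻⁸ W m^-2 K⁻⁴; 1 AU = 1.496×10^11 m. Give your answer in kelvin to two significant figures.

Orbital distance: d = 4.69 AU = 7.016×10^11 m.
Flux at the orbit: S = L/(4πd²) = 2.48×10^25/(4π·(7.02×10^11)²) = 4.009 W m^-2.
The baseline emission temperature is T_e = 61.78 K.
The change in absorbed flux is Δ[S(1−α)/4] = −SΔα/4 = 0.07216 W m^-2.
The Planck feedback parameter is 4σT_e³ = 0.05347 W m^-2/K.
Hence the no-feedback warming is ΔF/(4σT_e³) = 1.35 K.

1.3 kelvin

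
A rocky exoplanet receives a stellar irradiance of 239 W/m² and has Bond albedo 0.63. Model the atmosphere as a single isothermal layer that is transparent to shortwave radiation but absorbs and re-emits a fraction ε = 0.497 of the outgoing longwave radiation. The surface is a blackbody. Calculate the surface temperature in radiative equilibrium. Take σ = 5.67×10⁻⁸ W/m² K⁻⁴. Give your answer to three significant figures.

151 kelvin

At the top of the atmosphere, σT_e⁴ = S(1−α)/4 = 22.11 W/m², giving T_e = 140.5 K.
Surface balance with a leaky layer gives σT_s⁴ = σT_e⁴·2/(2−ε), so T_s = T_e·[2/(2−0.497)]^(1/4) = 150.9 K.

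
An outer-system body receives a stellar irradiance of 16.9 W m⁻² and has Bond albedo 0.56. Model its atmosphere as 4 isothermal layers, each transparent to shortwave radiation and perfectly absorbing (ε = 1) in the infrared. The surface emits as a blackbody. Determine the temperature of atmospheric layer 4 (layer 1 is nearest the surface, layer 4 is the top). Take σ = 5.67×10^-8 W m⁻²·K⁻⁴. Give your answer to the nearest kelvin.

76 K

The effective emission temperature is T_e = [S(1−α)/(4σ)]^¼ = 75.67 K.
The net upward flux σT_e⁴ is constant between every pair of levels, so T_k⁴ = (N+1−k)T_e⁴.
With k = 4: T_4 = (4+1−4)^¼·75.67 K = 75.67 K.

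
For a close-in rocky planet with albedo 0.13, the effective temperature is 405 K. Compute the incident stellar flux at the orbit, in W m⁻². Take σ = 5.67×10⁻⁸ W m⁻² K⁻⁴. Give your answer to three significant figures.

From S(1−α)/4 = σT⁴: S = 4σT⁴/(1−α).
The emitted flux is σT⁴ = 1525 W m⁻².
So S = 4×1525/(1−0.13) = 7014 W m⁻².

7010 W m⁻²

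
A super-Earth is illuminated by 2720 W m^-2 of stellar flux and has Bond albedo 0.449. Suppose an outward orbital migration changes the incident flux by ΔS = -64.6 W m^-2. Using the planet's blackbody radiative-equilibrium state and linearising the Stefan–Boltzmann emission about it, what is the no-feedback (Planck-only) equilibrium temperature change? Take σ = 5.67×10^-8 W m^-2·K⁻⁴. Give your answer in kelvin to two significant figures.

-1.7 K

Reference equilibrium: T_e = [S(1−α)/(4σ)]^(1/4) = 285.1 K.
ΔF = Δ[S(1−α)]/4 = (1−0.449)·-64.6/4 = -8.899 W m^-2.
The Planck feedback parameter is 4σT_e³ = 5.257 W m^-2/K.
So ΔT₀ = -8.899/5.257 = -1.69 K.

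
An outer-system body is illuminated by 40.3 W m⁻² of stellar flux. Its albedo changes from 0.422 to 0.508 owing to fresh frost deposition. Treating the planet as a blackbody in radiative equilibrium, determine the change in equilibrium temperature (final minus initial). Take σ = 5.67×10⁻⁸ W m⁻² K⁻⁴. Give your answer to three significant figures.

With α = 0.422, T₁ = 100.7 K.
After:  T₂ = [40.30·0.492/(4σ)]^(1/4) = 96.70 K.
Change: 96.70 − 100.7 = -3.974 K.

-3.97 K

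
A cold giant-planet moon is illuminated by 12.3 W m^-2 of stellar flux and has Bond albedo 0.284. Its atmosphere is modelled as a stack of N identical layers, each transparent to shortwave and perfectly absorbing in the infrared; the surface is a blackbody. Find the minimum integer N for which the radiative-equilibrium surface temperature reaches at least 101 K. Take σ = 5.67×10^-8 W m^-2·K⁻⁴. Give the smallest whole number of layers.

OLR = S(1−α)/4 = 2.202 W m^-2; the top layer radiates at T_e = 78.94 K.
Need (N+1)T_e⁴ ≥ T_s⁴, i.e. N+1 ≥ (101/78.94)⁴ = 2.680.
So N ≥ 1.680; the smallest integer is N = 2.

2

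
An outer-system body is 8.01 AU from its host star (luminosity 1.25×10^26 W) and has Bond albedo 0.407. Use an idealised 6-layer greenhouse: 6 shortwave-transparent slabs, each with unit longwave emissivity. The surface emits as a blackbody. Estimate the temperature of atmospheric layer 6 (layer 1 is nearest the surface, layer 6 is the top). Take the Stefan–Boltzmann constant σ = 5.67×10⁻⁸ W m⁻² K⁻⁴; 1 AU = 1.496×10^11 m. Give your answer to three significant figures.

Orbital distance: d = 8.01 AU = 1.198×10^12 m.
Spreading L over a sphere of radius d: S = 1.25×10^26/(4π·1.20×10^12²) = 6.927 W m⁻².
Top-of-atmosphere balance: σT_e⁴ = S(1−α)/4 = 1.027 W m⁻² → T_e = 65.24 K.
In the N-layer model, layer k (counted from the surface) has T_k = (N+1−k)^(1/4)·T_e.
With k = 6: T_6 = (6+1−6)^¼·65.24 K = 65.24 K.

65.2 K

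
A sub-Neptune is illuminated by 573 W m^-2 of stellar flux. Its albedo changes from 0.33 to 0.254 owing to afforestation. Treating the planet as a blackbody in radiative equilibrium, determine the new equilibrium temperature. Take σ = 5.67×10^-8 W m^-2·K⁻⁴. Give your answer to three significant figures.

208 kelvin

With the new albedo, S(1−α₂)/4 = 106.9 W m^-2, so T₂ = 208.4 K.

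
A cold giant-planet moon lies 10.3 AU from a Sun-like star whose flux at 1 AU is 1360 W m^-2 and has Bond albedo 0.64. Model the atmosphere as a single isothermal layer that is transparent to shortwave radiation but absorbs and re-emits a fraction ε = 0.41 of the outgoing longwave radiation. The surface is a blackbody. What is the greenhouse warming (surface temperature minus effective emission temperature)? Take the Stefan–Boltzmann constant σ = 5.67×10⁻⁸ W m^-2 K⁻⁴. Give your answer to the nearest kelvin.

Flux at the orbit: S = 1360/(10.3)² = 12.82 W m^-2.
At the top of the atmosphere, σT_e⁴ = S(1−α)/4 = 1.154 W m^-2, giving T_e = 67.16 K.
The surface balance (absorbed SW + ε·downward IR = σT_s⁴) with T_a⁴ = T_s⁴/2 reduces to T_s = T_e·[2/(2−ε)]^¼ = 71.13 K.
Greenhouse warming: T_s − T_e = 3.965 K.

4 K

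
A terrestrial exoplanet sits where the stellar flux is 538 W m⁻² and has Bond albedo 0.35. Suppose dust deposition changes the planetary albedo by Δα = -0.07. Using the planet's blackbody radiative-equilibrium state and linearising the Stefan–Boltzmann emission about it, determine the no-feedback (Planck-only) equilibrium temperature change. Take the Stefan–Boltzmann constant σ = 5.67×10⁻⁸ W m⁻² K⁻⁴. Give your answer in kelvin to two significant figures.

Unperturbed T_e = [538.0·(1−0.35)/(4σ)]^¼ = 198.2 K.
TOA radiative forcing: ΔF = −S·Δα/4 = −538.0·(-0.07)/4 = 9.415 W m⁻².
Planck response: λ_P = 4σT_e³ = 4·5.67×10⁻⁸·(198.2)³ = 1.765 W m⁻²/K.
Hence the no-feedback warming is ΔF/(4σT_e³) = 5.34 K.

5.3 K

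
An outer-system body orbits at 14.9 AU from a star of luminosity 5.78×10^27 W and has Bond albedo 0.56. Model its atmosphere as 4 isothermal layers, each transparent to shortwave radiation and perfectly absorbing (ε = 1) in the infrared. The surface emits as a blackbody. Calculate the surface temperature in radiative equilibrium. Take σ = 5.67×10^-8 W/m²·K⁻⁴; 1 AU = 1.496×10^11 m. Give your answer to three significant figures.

173 kelvin

d = 14.9 × 1.496×10^11 m = 2.229×10^12 m.
S = L/(4πd²) = 92.57 W/m².
OLR = S(1−α)/4 = 10.18 W/m²; the top layer radiates at T_e = 115.8 K.
For an N-layer opaque stack, T_s⁴ = (N+1)T_e⁴, hence T_s = (5)^(1/4)×115.8 K = 173.1 K.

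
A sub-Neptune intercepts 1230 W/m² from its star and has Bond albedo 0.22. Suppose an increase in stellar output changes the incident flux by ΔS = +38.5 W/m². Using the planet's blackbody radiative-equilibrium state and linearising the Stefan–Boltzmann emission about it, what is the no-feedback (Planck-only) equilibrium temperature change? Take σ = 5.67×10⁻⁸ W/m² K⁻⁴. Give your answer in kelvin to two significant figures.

2.0 K

The baseline emission temperature is T_e = 255.0 K.
TOA radiative forcing: ΔF = (1−α)ΔS/4 = 0.78·(+38.5)/4 = 7.508 W/m².
The Planck feedback parameter is 4σT_e³ = 3.762 W/m²/K.
Hence the no-feedback warming is ΔF/(4σT_e³) = 2.00 K.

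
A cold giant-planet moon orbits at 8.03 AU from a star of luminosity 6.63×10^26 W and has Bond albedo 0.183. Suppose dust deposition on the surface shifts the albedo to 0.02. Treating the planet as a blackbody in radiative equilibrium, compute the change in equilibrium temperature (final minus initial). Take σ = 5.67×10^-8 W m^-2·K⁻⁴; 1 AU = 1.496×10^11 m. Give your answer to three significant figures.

Orbital distance: d = 8.03 AU = 1.201×10^12 m.
Flux at the orbit: S = L/(4πd²) = 6.63×10^26/(4π·(1.20×10^12)²) = 36.56 W m^-2.
Initial: T₁ = [S(1−0.183)/(4σ)]^(1/4) = 107.1 K.
With α = 0.02, T₂ = 112.1 K.
Change: 112.1 − 107.1 = 4.984 K.

4.98 kelvin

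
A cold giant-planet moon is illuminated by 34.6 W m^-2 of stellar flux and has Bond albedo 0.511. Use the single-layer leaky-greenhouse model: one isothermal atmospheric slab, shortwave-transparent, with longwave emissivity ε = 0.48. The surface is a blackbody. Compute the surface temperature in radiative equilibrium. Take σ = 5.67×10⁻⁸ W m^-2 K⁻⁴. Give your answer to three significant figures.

At the top of the atmosphere, σT_e⁴ = S(1−α)/4 = 4.230 W m^-2, giving T_e = 92.94 K.
The surface balance (absorbed SW + ε·downward IR = σT_s⁴) with T_a⁴ = T_s⁴/2 reduces to T_s = T_e·[2/(2−ε)]^¼ = 99.54 K.

99.5 kelvin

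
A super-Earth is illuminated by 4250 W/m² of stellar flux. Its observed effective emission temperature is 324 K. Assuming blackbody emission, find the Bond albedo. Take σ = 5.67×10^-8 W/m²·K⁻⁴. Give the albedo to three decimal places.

0.412

Rearranging the radiative balance, α = 1 − 4σT⁴/S.
4σT⁴ = 4·5.67×10⁻⁸·(324)⁴ = 2499 W/m².
1−α = 2499/4250 = 0.5881, so α = 0.4119.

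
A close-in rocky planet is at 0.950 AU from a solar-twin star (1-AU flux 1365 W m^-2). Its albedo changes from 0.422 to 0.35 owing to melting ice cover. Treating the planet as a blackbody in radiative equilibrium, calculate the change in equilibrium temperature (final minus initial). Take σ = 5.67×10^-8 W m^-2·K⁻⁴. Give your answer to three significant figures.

Flux at the orbit: S = 1365/(0.950)² = 1512 W m^-2.
With α = 0.422, T₁ = 249.2 K.
Final:   T₂ = [S(1−0.35)/(4σ)]^(1/4) = 256.6 K.
Change: 256.6 − 249.2 = 7.421 K.

7.42 K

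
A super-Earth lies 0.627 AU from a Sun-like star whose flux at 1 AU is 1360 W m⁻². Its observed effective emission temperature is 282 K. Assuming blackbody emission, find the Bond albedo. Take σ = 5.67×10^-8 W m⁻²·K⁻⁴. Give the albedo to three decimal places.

Irradiance scales as 1/d², so S = 1360 W m⁻² × (1/0.627)² = 3459 W m⁻².
Energy balance: S(1−α)/4 = σT⁴, so 1−α = 4σT⁴/S.
σT⁴ = 358.6 W m⁻², so 4σT⁴ = 1434 W m⁻².
1−α = 1434/3459 = 0.4146, so α = 0.5854.

0.585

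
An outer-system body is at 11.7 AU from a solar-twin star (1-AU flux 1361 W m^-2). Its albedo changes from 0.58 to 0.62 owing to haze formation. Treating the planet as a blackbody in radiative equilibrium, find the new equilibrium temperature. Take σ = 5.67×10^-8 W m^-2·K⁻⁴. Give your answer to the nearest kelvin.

Irradiance scales as 1/d², so S = 1361 W m^-2 × (1/11.7)² = 9.942 W m^-2.
With the new albedo, S(1−α₂)/4 = 0.9445 W m^-2, so T₂ = 63.89 K.

64 K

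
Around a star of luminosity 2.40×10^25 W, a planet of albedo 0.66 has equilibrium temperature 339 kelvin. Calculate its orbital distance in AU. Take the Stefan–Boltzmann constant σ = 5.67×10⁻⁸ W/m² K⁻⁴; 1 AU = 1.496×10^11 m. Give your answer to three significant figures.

Required flux: S = 4σT⁴/(1−α) = 8810 W/m².
S = L/(4πd²) → d = √(L/4πS) = √(2.40×10^25/(4π·8810)) = 1.472×10^10 m = 0.09842 AU.

0.0984 AU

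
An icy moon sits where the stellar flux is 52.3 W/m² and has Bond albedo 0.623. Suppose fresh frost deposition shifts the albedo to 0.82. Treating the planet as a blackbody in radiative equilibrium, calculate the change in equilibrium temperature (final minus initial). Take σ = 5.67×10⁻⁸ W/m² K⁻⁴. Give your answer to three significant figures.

Initial: T₁ = [S(1−0.623)/(4σ)]^(1/4) = 96.56 K.
With α = 0.82, T₂ = 80.27 K.
ΔT = T₂ − T₁ = -16.29 K.

-16.3 kelvin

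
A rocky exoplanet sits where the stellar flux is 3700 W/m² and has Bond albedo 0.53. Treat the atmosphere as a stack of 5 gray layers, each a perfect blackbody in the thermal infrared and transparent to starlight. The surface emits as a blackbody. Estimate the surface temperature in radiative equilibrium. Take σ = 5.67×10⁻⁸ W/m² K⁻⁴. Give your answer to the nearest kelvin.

463 kelvin

OLR = S(1−α)/4 = 434.8 W/m²; the top layer radiates at T_e = 295.9 K.
With N = 5 opaque layers, T_s = (N+1)^(1/4)·T_e = 6^(1/4)·295.9 = 463.1 K.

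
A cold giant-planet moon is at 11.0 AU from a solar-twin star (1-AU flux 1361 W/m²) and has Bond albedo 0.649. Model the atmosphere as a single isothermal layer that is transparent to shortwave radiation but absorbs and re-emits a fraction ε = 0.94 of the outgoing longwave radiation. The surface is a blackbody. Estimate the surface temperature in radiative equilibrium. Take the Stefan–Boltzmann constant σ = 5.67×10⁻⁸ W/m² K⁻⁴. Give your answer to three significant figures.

75.7 kelvin

Flux at the orbit: S = 1361/(11.0)² = 11.25 W/m².
At the top of the atmosphere, σT_e⁴ = S(1−α)/4 = 0.9870 W/m², giving T_e = 64.59 K.
For a single slab of emissivity ε, T_s⁴ = 2T_e⁴/(2−ε); thus T_s = 64.59·(1.887)^(1/4) = 75.70 K.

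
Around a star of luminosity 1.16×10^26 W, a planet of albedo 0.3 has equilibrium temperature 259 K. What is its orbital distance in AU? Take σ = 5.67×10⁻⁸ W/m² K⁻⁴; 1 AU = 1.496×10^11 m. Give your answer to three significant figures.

The flux needed for this T is 4σT⁴/(1−0.3) = 1458 W/m².
From L = 4πd²S, d = √(1.16×10^26/(4π·1458)) = 7.957×10^10 m = 0.5319 AU.

0.532 AU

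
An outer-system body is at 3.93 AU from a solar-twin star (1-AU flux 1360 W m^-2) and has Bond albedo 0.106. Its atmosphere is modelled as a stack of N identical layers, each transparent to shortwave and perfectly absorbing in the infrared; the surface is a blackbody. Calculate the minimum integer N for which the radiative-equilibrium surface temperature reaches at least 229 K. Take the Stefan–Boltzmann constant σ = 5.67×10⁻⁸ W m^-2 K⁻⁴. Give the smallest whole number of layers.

7

Irradiance scales as 1/d², so S = 1360 W m^-2 × (1/3.93)² = 88.05 W m^-2.
The effective emission temperature is T_e = [S(1−α)/(4σ)]^¼ = 136.5 K.
Need (N+1)T_e⁴ ≥ T_s⁴, i.e. N+1 ≥ (229/136.5)⁴ = 7.923.
Rounding up, N = 7.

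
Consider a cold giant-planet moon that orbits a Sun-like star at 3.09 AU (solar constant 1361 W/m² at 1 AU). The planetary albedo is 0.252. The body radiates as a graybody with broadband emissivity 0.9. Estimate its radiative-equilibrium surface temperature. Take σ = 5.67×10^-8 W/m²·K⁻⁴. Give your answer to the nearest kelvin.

151 K

By the inverse-square law, S = 1361/3.09² = 142.5 W/m².
The planet absorbs (1−α)S over its disc πR² and re-emits over 4πR², so the mean absorbed flux is (1−0.252)·142.5/4 = 26.66 W/m².
Radiative balance εσT⁴ = 26.66 gives T = [26.66/(0.9·σ)]^(1/4) = 151.2 K.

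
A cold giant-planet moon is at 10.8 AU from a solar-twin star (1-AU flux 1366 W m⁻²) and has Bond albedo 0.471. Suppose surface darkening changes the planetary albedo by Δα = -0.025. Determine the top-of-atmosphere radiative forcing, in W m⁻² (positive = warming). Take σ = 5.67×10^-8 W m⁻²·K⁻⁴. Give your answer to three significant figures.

0.0732 W m⁻²

Flux at the orbit: S = 1366/(10.8)² = 11.71 W m⁻².
The change in absorbed flux is Δ[S(1−α)/4] = −SΔα/4 = 0.07320 W m⁻².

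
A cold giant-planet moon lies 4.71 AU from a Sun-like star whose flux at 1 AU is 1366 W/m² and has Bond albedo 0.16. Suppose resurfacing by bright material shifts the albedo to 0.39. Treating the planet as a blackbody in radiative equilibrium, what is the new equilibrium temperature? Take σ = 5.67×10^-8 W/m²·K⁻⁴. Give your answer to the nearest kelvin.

113 K

By the inverse-square law, S = 1366/4.71² = 61.58 W/m².
With the new albedo, S(1−α₂)/4 = 9.390 W/m², so T₂ = 113.4 K.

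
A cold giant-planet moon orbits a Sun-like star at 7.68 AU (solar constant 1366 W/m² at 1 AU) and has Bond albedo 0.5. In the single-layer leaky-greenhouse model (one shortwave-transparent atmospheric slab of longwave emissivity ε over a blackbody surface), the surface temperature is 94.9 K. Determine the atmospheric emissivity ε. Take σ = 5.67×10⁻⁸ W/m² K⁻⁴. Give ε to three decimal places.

Irradiance scales as 1/d², so S = 1366 W/m² × (1/7.68)² = 23.16 W/m².
First, T_e = [23.16·(1−0.5)/(4σ)]^(1/4) = 84.53 K.
Inverting T_s⁴ = 2T_e⁴/(2−ε): (T_e/T_s)⁴ = 0.6295, so ε = 2(1 − 0.6295) = 0.7410.

0.741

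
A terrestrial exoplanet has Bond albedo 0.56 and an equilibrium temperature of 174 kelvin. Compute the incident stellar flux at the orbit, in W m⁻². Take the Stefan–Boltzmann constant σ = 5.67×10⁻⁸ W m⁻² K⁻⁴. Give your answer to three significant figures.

Invert the energy balance for S: S = 4σT⁴/(1−α).
The emitted flux is σT⁴ = 51.97 W m⁻².
S = 4·51.97/0.44 = 472.5 W m⁻².

472 W m⁻²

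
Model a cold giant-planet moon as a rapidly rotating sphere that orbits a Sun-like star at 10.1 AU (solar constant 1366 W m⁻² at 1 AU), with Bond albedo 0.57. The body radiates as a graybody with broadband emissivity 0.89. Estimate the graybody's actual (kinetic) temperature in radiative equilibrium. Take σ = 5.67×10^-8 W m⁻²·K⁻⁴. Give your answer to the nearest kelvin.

73 K

Flux at the orbit: S = 1366/(10.1)² = 13.39 W m⁻².
The planet absorbs (1−α)S over its disc πR² and re-emits over 4πR², so the mean absorbed flux is (1−0.57)·13.39/4 = 1.440 W m⁻².
Radiative balance εσT⁴ = 1.440 gives T = [1.440/(0.89·σ)]^(1/4) = 73.08 K.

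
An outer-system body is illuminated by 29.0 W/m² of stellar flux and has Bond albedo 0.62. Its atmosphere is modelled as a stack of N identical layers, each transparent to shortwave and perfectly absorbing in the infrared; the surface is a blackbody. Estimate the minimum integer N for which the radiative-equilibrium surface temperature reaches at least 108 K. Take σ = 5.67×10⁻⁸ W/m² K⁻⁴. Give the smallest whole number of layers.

2

Top-of-atmosphere balance: σT_e⁴ = S(1−α)/4 = 2.755 W/m² → T_e = 83.49 K.
T_s = (N+1)^(1/4)·T_e ≥ 108 K requires N+1 ≥ (T_s/T_e)⁴ = (108/83.49)⁴ = 2.800.
So N ≥ 1.800; the smallest integer is N = 2.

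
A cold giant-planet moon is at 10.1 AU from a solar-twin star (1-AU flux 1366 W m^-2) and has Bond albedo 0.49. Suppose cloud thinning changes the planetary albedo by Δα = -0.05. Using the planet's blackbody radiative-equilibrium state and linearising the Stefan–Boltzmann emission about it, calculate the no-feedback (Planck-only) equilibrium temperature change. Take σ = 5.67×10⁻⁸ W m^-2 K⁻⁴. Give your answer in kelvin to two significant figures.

By the inverse-square law, S = 1366/10.1² = 13.39 W m^-2.
Unperturbed T_e = [13.39·(1−0.49)/(4σ)]^¼ = 74.08 K.
The change in absorbed flux is Δ[S(1−α)/4] = −SΔα/4 = 0.1674 W m^-2.
Linearising σT⁴ gives d(σT⁴)/dT = 4σT_e³ = 0.09219 W m^-2 per K.
Hence the no-feedback warming is ΔF/(4σT_e³) = 1.82 K.

1.8 K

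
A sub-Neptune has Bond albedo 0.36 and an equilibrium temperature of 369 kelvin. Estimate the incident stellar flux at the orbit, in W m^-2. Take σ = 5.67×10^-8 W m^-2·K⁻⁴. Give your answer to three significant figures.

6570 W m^-2

From S(1−α)/4 = σT⁴: S = 4σT⁴/(1−α).
σT⁴ = 5.67×10⁻⁸·(369)⁴ = 1051 W m^-2.
S = 4·1051/0.64 = 6570 W m^-2.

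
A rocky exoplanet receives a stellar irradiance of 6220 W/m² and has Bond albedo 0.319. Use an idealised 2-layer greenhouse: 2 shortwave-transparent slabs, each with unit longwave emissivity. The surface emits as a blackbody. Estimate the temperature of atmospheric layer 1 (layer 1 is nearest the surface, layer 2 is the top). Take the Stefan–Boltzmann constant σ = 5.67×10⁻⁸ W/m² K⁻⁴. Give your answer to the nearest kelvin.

The effective emission temperature is T_e = [S(1−α)/(4σ)]^¼ = 369.7 K.
Each opaque layer satisfies 2T_j⁴ = T_{j−1}⁴ + T_{j+1}⁴, giving T_k⁴ = (N+1−k)T_e⁴.
T_1 = (2)^(1/4)·369.7 = 439.6 K.

440 K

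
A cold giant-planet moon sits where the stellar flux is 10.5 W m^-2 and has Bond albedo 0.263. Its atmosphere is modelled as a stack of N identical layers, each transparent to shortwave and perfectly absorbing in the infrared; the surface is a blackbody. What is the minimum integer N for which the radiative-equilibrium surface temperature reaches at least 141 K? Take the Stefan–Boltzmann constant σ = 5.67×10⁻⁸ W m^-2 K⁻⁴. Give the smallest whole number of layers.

OLR = S(1−α)/4 = 1.935 W m^-2; the top layer radiates at T_e = 76.43 K.
Need (N+1)T_e⁴ ≥ T_s⁴, i.e. N+1 ≥ (141/76.43)⁴ = 11.584.
Rounding up, N = 11.

11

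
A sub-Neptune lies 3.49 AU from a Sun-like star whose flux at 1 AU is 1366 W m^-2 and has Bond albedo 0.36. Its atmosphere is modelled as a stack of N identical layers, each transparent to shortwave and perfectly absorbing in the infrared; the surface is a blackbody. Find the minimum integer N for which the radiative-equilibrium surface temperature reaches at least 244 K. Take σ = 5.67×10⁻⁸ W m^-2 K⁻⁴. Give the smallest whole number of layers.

Flux at the orbit: S = 1366/(3.49)² = 112.2 W m^-2.
Top-of-atmosphere balance: σT_e⁴ = S(1−α)/4 = 17.94 W m^-2 → T_e = 133.4 K.
T_s = (N+1)^(1/4)·T_e ≥ 244 K requires N+1 ≥ (T_s/T_e)⁴ = (244/133.4)⁴ = 11.200.
So N ≥ 10.200; the smallest integer is N = 11.

11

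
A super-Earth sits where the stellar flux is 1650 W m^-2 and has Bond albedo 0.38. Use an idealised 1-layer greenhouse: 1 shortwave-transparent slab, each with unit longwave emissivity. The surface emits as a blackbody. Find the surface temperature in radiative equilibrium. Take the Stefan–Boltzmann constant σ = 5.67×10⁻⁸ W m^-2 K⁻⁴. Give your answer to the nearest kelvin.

308 K

The effective emission temperature is T_e = [S(1−α)/(4σ)]^¼ = 259.2 K.
With N = 1 opaque layers, T_s = (N+1)^(1/4)·T_e = 2^(1/4)·259.2 = 308.2 K.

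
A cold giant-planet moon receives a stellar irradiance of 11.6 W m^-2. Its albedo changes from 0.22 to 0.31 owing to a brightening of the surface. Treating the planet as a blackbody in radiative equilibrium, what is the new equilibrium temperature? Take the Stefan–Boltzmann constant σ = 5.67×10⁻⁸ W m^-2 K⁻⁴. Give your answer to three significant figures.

New equilibrium: T₂ = [(1−0.31)·11.60/(4σ)]^(1/4) = 77.08 K.

77.1 kelvin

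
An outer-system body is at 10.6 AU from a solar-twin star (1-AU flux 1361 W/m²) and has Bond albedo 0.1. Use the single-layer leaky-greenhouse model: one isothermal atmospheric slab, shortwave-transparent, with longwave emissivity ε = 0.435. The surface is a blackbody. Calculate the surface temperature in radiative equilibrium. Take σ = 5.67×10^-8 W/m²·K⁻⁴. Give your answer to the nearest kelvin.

Flux at the orbit: S = 1361/(10.6)² = 12.11 W/m².
The planet radiates to space at T_e = [S(1−α)/(4σ)]^(1/4) = 83.26 K.
The surface balance (absorbed SW + ε·downward IR = σT_s⁴) with T_a⁴ = T_s⁴/2 reduces to T_s = T_e·[2/(2−ε)]^¼ = 88.53 K.

89 K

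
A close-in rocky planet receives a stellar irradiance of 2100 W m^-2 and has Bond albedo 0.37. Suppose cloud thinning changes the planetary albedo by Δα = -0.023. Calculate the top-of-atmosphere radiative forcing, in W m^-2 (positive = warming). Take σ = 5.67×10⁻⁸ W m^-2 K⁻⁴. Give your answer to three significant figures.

12.1 W m^-2

ΔF = −(S/4)Δα = −(2100/4)×(-0.023) = 12.07 W m^-2.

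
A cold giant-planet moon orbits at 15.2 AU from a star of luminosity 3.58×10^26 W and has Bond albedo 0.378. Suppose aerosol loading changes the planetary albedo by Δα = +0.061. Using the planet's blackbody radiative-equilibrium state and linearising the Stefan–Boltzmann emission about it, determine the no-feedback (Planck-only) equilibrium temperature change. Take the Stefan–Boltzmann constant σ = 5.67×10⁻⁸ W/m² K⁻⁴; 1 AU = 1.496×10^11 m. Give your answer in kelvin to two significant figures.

-1.5 K

Orbital distance: d = 15.2 AU = 2.274×10^12 m.
Flux at the orbit: S = L/(4πd²) = 3.58×10^26/(4π·(2.27×10^12)²) = 5.510 W/m².
Reference equilibrium: T_e = [S(1−α)/(4σ)]^(1/4) = 62.35 K.
The change in absorbed flux is Δ[S(1−α)/4] = −SΔα/4 = -0.08402 W/m².
Linearising σT⁴ gives d(σT⁴)/dT = 4σT_e³ = 0.05497 W/m² per K.
ΔT₀ = ΔF/λ_P = -0.08402/0.05497 = -1.53 K.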